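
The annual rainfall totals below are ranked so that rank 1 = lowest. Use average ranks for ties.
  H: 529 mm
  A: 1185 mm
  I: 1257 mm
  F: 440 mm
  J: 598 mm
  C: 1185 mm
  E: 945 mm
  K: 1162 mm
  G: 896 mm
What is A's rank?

7.5

Sorted (ascending): 440, 529, 598, 896, 945, 1162, 1185, 1185, 1257
The 2 values of 1185 occupy positions 7–8 → average rank (7+8)/2 = 7.5.
A has value 1185 mm → rank 7.5.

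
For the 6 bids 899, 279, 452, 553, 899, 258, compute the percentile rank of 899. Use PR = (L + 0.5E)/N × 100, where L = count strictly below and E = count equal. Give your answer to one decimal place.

N = 6.
Strictly below 899: 4. Equal to 899: 2.
PR = (4 + 0.5·2)/6 × 100 = 83.3

83.3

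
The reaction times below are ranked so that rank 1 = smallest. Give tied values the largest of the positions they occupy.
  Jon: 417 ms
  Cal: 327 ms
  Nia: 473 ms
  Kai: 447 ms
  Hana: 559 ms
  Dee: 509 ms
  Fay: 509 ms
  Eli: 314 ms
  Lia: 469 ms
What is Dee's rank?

8

Sorted (ascending): 314, 327, 417, 447, 469, 473, 509, 509, 559
The 2 values of 509 occupy positions 7–8 → each gets rank 8.
Dee has value 509 ms → rank 8.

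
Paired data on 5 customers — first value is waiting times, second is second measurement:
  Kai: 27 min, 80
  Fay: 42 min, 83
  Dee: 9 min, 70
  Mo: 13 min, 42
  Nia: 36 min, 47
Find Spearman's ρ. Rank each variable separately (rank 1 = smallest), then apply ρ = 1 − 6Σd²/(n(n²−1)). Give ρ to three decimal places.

Ranks of variable 1: 3, 5, 1, 2, 4
Ranks of variable 2: 4, 5, 3, 1, 2
d = r₁ − r₂: -1, 0, -2, 1, 2
d²: 1, 0, 4, 1, 4; Σd² = 10
ρ = 1 − 6·10/(5·24) = 1 − 60/120 = 0.500

0.500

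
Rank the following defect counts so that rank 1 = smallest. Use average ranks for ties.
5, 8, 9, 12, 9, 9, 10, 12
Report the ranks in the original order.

Sorted (ascending): 5, 8, 9, 9, 9, 10, 12, 12
The 3 values of 9 occupy positions 3–5 → average rank 4.
The 2 values of 12 occupy positions 7–8 → average rank (7+8)/2 = 7.5.

1, 2, 4, 7.5, 4, 4, 6, 7.5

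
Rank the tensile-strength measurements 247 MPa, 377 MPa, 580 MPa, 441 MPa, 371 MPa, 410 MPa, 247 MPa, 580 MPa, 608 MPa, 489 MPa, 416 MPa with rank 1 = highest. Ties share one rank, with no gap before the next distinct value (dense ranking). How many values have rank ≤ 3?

Sorted (descending): 608, 580, 580, 489, 441, 416, 410, 377, 371, 247, 247
The 2 values of 580 share dense rank 2.
The 2 values of 247 share dense rank 9.
Remaining distinct values take the next consecutive integers.
Ranks ≤ 3: {1, 2, 2, 3} → 4 values.

4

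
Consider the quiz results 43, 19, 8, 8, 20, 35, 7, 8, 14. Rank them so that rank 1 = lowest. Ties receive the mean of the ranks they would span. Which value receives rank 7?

Sorted (ascending): 7, 8, 8, 8, 14, 19, 20, 35, 43
The 3 values of 8 occupy positions 2–4 → average rank 3.
Rank 7 → value 20.

20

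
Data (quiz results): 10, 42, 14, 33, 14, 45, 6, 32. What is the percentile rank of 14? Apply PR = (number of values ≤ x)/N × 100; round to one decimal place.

N = 8.
Strictly below 14: 2. Equal to 14: 2.
PR = 4/8 × 100 = 50.0

50.0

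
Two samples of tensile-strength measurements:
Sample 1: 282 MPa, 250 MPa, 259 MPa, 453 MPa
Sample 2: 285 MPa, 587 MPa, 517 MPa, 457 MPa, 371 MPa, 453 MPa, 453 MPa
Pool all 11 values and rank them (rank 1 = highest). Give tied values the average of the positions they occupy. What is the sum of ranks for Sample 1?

Sorted (descending): 587, 517, 457, 453, 453, 453, 371, 285, 282, 259, 250
The 3 values of 453 occupy positions 4–6 → average rank 5.
Sample 1 values → pooled ranks: 282→9, 250→11, 259→10, 453→5
Rank sum = 9 + 11 + 10 + 5 = 35

35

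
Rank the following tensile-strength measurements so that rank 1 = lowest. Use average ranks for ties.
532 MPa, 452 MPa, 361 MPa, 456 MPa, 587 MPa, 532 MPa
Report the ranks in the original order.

4.5, 2, 1, 3, 6, 4.5

Sorted (ascending): 361, 452, 456, 532, 532, 587
The 2 values of 532 occupy positions 4–5 → average rank (4+5)/2 = 4.5.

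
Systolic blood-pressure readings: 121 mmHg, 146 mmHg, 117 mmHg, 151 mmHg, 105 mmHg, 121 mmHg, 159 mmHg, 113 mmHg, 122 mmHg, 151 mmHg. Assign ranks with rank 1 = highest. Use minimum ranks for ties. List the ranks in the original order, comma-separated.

6, 4, 8, 2, 10, 6, 1, 9, 5, 2

Sorted (descending): 159, 151, 151, 146, 122, 121, 121, 117, 113, 105
The 2 values of 151 occupy positions 2–3 → each gets rank 2.
The 2 values of 121 occupy positions 6–7 → each gets rank 6.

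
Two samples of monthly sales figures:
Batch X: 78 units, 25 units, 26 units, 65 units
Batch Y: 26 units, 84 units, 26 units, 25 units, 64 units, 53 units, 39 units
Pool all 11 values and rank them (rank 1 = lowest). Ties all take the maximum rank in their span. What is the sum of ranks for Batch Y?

44

Sorted (ascending): 25, 25, 26, 26, 26, 39, 53, 64, 65, 78, 84
The 2 values of 25 occupy positions 1–2 → each gets rank 2.
The 3 values of 26 occupy positions 3–5 → each gets rank 5.
Batch Y values → pooled ranks: 26→5, 84→11, 26→5, 25→2, 64→8, 53→7, 39→6
Rank sum = 5 + 11 + 5 + 2 + 8 + 7 + 6 = 44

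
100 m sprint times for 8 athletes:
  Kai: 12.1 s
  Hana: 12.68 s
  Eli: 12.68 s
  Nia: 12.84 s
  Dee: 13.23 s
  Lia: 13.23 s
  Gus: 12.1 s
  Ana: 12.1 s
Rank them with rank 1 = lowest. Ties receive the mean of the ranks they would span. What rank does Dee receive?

Sorted (ascending): 12.1, 12.1, 12.1, 12.68, 12.68, 12.84, 13.23, 13.23
The 3 values of 12.1 occupy positions 1–3 → average rank 2.
The 2 values of 12.68 occupy positions 4–5 → average rank (4+5)/2 = 4.5.
The 2 values of 13.23 occupy positions 7–8 → average rank (7+8)/2 = 7.5.
Dee has value 13.23 s → rank 7.5.

7.5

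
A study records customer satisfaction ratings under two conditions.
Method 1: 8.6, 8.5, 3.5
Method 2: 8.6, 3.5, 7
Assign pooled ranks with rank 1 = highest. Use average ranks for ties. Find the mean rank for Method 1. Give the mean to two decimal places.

Sorted (descending): 8.6, 8.6, 8.5, 7, 3.5, 3.5
The 2 values of 8.6 occupy positions 1–2 → average rank (1+2)/2 = 1.5.
The 2 values of 3.5 occupy positions 5–6 → average rank (5+6)/2 = 5.5.
Method 1 values → pooled ranks: 8.6→1.5, 8.5→3, 3.5→5.5
Mean rank = (1.5 + 3 + 5.5) / 3 = 3.33

3.33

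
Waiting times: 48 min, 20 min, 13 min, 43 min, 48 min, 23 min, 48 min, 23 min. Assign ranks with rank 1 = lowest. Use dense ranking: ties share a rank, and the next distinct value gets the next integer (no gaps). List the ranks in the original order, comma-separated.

Sorted (ascending): 13, 20, 23, 23, 43, 48, 48, 48
The 2 values of 23 share dense rank 3.
The 3 values of 48 share dense rank 5.
Remaining distinct values take the next consecutive integers.

5, 2, 1, 4, 5, 3, 5, 3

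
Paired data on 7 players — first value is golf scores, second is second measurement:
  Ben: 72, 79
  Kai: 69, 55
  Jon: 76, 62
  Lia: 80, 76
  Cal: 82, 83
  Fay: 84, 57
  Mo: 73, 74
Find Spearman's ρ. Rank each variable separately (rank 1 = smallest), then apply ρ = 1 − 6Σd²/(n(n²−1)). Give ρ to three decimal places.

0.214

Ranks of variable 1: 2, 1, 4, 5, 6, 7, 3
Ranks of variable 2: 6, 1, 3, 5, 7, 2, 4
d = r₁ − r₂: -4, 0, 1, 0, -1, 5, -1
d²: 16, 0, 1, 0, 1, 25, 1; Σd² = 44
ρ = 1 − 6·44/(7·48) = 1 − 264/336 = 0.214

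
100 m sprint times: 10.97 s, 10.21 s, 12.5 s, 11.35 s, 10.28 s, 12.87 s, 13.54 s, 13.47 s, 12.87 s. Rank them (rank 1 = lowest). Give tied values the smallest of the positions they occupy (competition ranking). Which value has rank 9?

13.54

Sorted (ascending): 10.21, 10.28, 10.97, 11.35, 12.5, 12.87, 12.87, 13.47, 13.54
The 2 values of 12.87 occupy positions 6–7 → each gets rank 6.
Rank 9 → value 13.54.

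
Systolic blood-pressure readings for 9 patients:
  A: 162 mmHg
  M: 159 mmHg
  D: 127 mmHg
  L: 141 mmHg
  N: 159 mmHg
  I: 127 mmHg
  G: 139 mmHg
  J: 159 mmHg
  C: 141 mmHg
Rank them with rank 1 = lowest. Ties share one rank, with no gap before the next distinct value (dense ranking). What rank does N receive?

4

Sorted (ascending): 127, 127, 139, 141, 141, 159, 159, 159, 162
The 2 values of 127 share dense rank 1.
The 2 values of 141 share dense rank 3.
The 3 values of 159 share dense rank 4.
Remaining distinct values take the next consecutive integers.
N has value 159 mmHg → rank 4.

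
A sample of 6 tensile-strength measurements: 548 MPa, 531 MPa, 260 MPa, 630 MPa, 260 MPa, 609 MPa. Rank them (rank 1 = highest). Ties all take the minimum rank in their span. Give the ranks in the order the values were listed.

Sorted (descending): 630, 609, 548, 531, 260, 260
The 2 values of 260 occupy positions 5–6 → each gets rank 5.

3, 4, 5, 1, 5, 2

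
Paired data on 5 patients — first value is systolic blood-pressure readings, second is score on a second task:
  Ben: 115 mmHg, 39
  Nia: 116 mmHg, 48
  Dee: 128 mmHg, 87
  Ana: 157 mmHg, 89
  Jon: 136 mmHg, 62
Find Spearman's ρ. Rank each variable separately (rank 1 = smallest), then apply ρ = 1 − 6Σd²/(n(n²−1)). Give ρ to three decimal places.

0.900

Ranks of variable 1: 1, 2, 3, 5, 4
Ranks of variable 2: 1, 2, 4, 5, 3
d = r₁ − r₂: 0, 0, -1, 0, 1
d²: 0, 0, 1, 0, 1; Σd² = 2
ρ = 1 − 6·2/(5·24) = 1 − 12/120 = 0.900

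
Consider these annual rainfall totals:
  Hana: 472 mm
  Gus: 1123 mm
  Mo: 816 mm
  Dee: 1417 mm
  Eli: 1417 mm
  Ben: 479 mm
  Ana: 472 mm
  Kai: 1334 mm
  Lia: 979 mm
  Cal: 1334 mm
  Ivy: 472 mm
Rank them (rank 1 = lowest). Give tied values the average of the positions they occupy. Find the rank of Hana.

2

Sorted (ascending): 472, 472, 472, 479, 816, 979, 1123, 1334, 1334, 1417, 1417
The 3 values of 472 occupy positions 1–3 → average rank 2.
The 2 values of 1334 occupy positions 8–9 → average rank (8+9)/2 = 8.5.
The 2 values of 1417 occupy positions 10–11 → average rank (10+11)/2 = 10.5.
Hana has value 472 mm → rank 2.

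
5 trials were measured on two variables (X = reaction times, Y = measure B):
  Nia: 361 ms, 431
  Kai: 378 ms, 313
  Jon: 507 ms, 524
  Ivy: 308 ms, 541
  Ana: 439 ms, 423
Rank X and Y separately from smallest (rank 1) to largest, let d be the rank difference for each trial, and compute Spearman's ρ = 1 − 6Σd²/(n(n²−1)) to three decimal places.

-0.300

Ranks of variable 1: 2, 3, 5, 1, 4
Ranks of variable 2: 3, 1, 4, 5, 2
d = r₁ − r₂: -1, 2, 1, -4, 2
d²: 1, 4, 1, 16, 4; Σd² = 26
ρ = 1 − 6·26/(5·24) = 1 − 156/120 = -0.300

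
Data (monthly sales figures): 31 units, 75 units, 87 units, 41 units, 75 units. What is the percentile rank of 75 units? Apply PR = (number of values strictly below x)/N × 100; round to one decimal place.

N = 5.
Strictly below 75: 2. Equal to 75: 2.
PR = 2/5 × 100 = 40.0

40.0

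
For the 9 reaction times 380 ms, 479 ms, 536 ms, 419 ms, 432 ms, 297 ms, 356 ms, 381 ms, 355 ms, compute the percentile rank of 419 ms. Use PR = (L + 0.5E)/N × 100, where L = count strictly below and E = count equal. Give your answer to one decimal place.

N = 9.
Strictly below 419: 5. Equal to 419: 1.
PR = (5 + 0.5·1)/9 × 100 = 61.1

61.1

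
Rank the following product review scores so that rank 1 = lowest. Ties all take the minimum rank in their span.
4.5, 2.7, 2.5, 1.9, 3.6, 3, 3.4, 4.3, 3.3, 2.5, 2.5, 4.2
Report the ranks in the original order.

12, 5, 2, 1, 9, 6, 8, 11, 7, 2, 2, 10

Sorted (ascending): 1.9, 2.5, 2.5, 2.5, 2.7, 3, 3.3, 3.4, 3.6, 4.2, 4.3, 4.5
The 3 values of 2.5 occupy positions 2–4 → each gets rank 2.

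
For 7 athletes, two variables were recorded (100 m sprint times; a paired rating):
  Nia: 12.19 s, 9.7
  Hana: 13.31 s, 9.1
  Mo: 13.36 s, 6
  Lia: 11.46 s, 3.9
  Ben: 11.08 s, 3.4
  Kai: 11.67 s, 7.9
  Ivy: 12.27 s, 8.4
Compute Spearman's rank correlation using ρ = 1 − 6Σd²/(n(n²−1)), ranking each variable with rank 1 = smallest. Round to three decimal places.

Ranks of variable 1: 4, 6, 7, 2, 1, 3, 5
Ranks of variable 2: 7, 6, 3, 2, 1, 4, 5
d = r₁ − r₂: -3, 0, 4, 0, 0, -1, 0
d²: 9, 0, 16, 0, 0, 1, 0; Σd² = 26
ρ = 1 − 6·26/(7·48) = 1 − 156/336 = 0.536

0.536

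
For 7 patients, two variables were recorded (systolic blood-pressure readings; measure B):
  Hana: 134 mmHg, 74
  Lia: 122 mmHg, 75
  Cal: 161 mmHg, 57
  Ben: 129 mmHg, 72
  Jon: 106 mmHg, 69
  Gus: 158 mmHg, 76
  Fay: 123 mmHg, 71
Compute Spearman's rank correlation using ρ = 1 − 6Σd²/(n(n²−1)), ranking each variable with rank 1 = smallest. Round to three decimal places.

0.036

Ranks of variable 1: 5, 2, 7, 4, 1, 6, 3
Ranks of variable 2: 5, 6, 1, 4, 2, 7, 3
d = r₁ − r₂: 0, -4, 6, 0, -1, -1, 0
d²: 0, 16, 36, 0, 1, 1, 0; Σd² = 54
ρ = 1 − 6·54/(7·48) = 1 − 324/336 = 0.036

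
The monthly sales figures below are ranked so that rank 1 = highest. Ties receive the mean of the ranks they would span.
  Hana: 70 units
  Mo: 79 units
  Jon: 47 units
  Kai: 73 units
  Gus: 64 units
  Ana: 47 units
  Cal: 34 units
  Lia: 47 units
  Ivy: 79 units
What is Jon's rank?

7

Sorted (descending): 79, 79, 73, 70, 64, 47, 47, 47, 34
The 2 values of 79 occupy positions 1–2 → average rank (1+2)/2 = 1.5.
The 3 values of 47 occupy positions 6–8 → average rank 7.
Jon has value 47 units → rank 7.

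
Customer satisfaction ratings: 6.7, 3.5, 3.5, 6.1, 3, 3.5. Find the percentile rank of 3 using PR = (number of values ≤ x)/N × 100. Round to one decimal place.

N = 6.
Strictly below 3: 0. Equal to 3: 1.
PR = 1/6 × 100 = 16.7

16.7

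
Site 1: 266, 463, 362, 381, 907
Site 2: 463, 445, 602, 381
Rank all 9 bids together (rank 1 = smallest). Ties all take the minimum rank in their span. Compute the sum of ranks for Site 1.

Sorted (ascending): 266, 362, 381, 381, 445, 463, 463, 602, 907
The 2 values of 381 occupy positions 3–4 → each gets rank 3.
The 2 values of 463 occupy positions 6–7 → each gets rank 6.
Site 1 values → pooled ranks: 266→1, 463→6, 362→2, 381→3, 907→9
Rank sum = 1 + 6 + 2 + 3 + 9 = 21

21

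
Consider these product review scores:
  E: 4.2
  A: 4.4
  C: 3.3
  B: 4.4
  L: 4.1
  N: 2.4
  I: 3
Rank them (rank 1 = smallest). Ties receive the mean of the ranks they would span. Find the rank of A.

6.5

Sorted (ascending): 2.4, 3, 3.3, 4.1, 4.2, 4.4, 4.4
The 2 values of 4.4 occupy positions 6–7 → average rank (6+7)/2 = 6.5.
A has value 4.4 → rank 6.5.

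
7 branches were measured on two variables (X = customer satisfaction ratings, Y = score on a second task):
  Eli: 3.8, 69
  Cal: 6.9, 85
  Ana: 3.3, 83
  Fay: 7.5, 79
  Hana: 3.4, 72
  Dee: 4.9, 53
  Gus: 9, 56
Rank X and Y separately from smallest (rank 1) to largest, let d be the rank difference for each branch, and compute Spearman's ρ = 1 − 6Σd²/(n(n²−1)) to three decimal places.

-0.214

Ranks of variable 1: 3, 5, 1, 6, 2, 4, 7
Ranks of variable 2: 3, 7, 6, 5, 4, 1, 2
d = r₁ − r₂: 0, -2, -5, 1, -2, 3, 5
d²: 0, 4, 25, 1, 4, 9, 25; Σd² = 68
ρ = 1 − 6·68/(7·48) = 1 − 408/336 = -0.214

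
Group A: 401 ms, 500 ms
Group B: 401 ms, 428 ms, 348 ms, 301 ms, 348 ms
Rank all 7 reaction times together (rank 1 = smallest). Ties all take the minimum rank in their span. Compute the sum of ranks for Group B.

15

Sorted (ascending): 301, 348, 348, 401, 401, 428, 500
The 2 values of 348 occupy positions 2–3 → each gets rank 2.
The 2 values of 401 occupy positions 4–5 → each gets rank 4.
Group B values → pooled ranks: 401→4, 428→6, 348→2, 301→1, 348→2
Rank sum = 4 + 6 + 2 + 1 + 2 = 15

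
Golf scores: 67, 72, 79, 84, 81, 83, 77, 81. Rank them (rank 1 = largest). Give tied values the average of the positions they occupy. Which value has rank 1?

84

Sorted (descending): 84, 83, 81, 81, 79, 77, 72, 67
The 2 values of 81 occupy positions 3–4 → average rank (3+4)/2 = 3.5.
Rank 1 → value 84.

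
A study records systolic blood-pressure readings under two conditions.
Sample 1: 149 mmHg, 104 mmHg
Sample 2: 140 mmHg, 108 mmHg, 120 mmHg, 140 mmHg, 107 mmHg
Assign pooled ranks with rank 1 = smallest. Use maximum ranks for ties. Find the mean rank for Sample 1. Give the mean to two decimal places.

4.00

Sorted (ascending): 104, 107, 108, 120, 140, 140, 149
The 2 values of 140 occupy positions 5–6 → each gets rank 6.
Sample 1 values → pooled ranks: 149→7, 104→1
Mean rank = (7 + 1) / 2 = 4.00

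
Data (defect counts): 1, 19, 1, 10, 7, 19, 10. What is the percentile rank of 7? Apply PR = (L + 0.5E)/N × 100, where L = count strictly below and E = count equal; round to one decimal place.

35.7

N = 7.
Strictly below 7: 2. Equal to 7: 1.
PR = (2 + 0.5·1)/7 × 100 = 35.7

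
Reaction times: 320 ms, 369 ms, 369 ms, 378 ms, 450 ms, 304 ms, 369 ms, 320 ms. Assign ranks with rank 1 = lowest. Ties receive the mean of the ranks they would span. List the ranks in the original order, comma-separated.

2.5, 5, 5, 7, 8, 1, 5, 2.5

Sorted (ascending): 304, 320, 320, 369, 369, 369, 378, 450
The 2 values of 320 occupy positions 2–3 → average rank (2+3)/2 = 2.5.
The 3 values of 369 occupy positions 4–6 → average rank 5.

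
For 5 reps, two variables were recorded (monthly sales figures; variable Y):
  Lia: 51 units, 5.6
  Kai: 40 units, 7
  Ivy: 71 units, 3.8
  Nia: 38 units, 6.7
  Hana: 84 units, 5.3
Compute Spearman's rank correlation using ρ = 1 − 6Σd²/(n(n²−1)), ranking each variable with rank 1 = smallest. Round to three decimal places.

Ranks of variable 1: 3, 2, 4, 1, 5
Ranks of variable 2: 3, 5, 1, 4, 2
d = r₁ − r₂: 0, -3, 3, -3, 3
d²: 0, 9, 9, 9, 9; Σd² = 36
ρ = 1 − 6·36/(5·24) = 1 − 216/120 = -0.800

-0.800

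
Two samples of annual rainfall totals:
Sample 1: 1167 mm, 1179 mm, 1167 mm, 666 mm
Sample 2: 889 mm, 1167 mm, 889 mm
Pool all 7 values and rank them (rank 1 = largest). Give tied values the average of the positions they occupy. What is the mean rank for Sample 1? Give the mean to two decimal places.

Sorted (descending): 1179, 1167, 1167, 1167, 889, 889, 666
The 3 values of 1167 occupy positions 2–4 → average rank 3.
The 2 values of 889 occupy positions 5–6 → average rank (5+6)/2 = 5.5.
Sample 1 values → pooled ranks: 1167→3, 1179→1, 1167→3, 666→7
Mean rank = (3 + 1 + 3 + 7) / 4 = 3.50

3.50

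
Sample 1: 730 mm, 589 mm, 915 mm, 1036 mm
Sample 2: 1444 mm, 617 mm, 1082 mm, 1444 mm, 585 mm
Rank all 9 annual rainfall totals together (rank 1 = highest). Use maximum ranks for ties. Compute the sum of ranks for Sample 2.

Sorted (descending): 1444, 1444, 1082, 1036, 915, 730, 617, 589, 585
The 2 values of 1444 occupy positions 1–2 → each gets rank 2.
Sample 2 values → pooled ranks: 1444→2, 617→7, 1082→3, 1444→2, 585→9
Rank sum = 2 + 7 + 3 + 2 + 9 = 23

23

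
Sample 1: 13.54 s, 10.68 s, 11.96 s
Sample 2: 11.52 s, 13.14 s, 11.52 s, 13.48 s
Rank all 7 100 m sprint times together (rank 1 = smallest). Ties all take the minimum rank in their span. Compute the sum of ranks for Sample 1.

Sorted (ascending): 10.68, 11.52, 11.52, 11.96, 13.14, 13.48, 13.54
The 2 values of 11.52 occupy positions 2–3 → each gets rank 2.
Sample 1 values → pooled ranks: 13.54→7, 10.68→1, 11.96→4
Rank sum = 7 + 1 + 4 = 12

12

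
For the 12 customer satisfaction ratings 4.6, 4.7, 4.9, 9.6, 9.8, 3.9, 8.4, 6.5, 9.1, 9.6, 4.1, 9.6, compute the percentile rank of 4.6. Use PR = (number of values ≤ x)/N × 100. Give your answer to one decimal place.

25.0

N = 12.
Strictly below 4.6: 2. Equal to 4.6: 1.
PR = 3/12 × 100 = 25.0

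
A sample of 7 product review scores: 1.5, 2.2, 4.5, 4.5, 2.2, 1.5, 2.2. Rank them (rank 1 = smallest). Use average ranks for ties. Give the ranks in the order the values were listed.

1.5, 4, 6.5, 6.5, 4, 1.5, 4

Sorted (ascending): 1.5, 1.5, 2.2, 2.2, 2.2, 4.5, 4.5
The 2 values of 1.5 occupy positions 1–2 → average rank (1+2)/2 = 1.5.
The 3 values of 2.2 occupy positions 3–5 → average rank 4.
The 2 values of 4.5 occupy positions 6–7 → average rank (6+7)/2 = 6.5.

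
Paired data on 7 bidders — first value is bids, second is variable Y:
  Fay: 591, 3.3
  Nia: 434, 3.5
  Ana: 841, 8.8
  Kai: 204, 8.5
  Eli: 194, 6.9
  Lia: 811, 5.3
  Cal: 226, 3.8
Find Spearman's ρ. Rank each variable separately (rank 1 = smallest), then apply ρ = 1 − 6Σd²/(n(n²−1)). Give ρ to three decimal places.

0.000

Ranks of variable 1: 5, 4, 7, 2, 1, 6, 3
Ranks of variable 2: 1, 2, 7, 6, 5, 4, 3
d = r₁ − r₂: 4, 2, 0, -4, -4, 2, 0
d²: 16, 4, 0, 16, 16, 4, 0; Σd² = 56
ρ = 1 − 6·56/(7·48) = 1 − 336/336 = 0.000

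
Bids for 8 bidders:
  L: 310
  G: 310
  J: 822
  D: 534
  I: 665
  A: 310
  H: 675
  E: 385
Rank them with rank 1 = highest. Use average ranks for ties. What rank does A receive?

7

Sorted (descending): 822, 675, 665, 534, 385, 310, 310, 310
The 3 values of 310 occupy positions 6–8 → average rank 7.
A has value 310 → rank 7.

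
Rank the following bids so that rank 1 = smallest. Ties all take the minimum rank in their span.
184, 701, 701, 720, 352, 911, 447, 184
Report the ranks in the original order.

1, 5, 5, 7, 3, 8, 4, 1

Sorted (ascending): 184, 184, 352, 447, 701, 701, 720, 911
The 2 values of 184 occupy positions 1–2 → each gets rank 1.
The 2 values of 701 occupy positions 5–6 → each gets rank 5.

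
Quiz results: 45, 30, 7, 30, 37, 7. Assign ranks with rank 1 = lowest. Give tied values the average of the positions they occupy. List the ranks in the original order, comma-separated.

Sorted (ascending): 7, 7, 30, 30, 37, 45
The 2 values of 7 occupy positions 1–2 → average rank (1+2)/2 = 1.5.
The 2 values of 30 occupy positions 3–4 → average rank (3+4)/2 = 3.5.

6, 3.5, 1.5, 3.5, 5, 1.5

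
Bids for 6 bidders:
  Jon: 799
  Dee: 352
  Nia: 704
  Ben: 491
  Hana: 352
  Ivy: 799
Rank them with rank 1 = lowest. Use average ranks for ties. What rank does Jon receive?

5.5

Sorted (ascending): 352, 352, 491, 704, 799, 799
The 2 values of 352 occupy positions 1–2 → average rank (1+2)/2 = 1.5.
The 2 values of 799 occupy positions 5–6 → average rank (5+6)/2 = 5.5.
Jon has value 799 → rank 5.5.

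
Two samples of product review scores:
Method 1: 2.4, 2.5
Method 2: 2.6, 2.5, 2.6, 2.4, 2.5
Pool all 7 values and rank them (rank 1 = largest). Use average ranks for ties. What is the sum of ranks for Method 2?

Sorted (descending): 2.6, 2.6, 2.5, 2.5, 2.5, 2.4, 2.4
The 2 values of 2.6 occupy positions 1–2 → average rank (1+2)/2 = 1.5.
The 3 values of 2.5 occupy positions 3–5 → average rank 4.
The 2 values of 2.4 occupy positions 6–7 → average rank (6+7)/2 = 6.5.
Method 2 values → pooled ranks: 2.6→1.5, 2.5→4, 2.6→1.5, 2.4→6.5, 2.5→4
Rank sum = 1.5 + 4 + 1.5 + 6.5 + 4 = 17.5

17.5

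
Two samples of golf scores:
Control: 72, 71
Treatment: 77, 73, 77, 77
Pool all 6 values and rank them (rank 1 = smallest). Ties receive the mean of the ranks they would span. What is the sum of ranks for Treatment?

18

Sorted (ascending): 71, 72, 73, 77, 77, 77
The 3 values of 77 occupy positions 4–6 → average rank 5.
Treatment values → pooled ranks: 77→5, 73→3, 77→5, 77→5
Rank sum = 5 + 3 + 5 + 5 = 18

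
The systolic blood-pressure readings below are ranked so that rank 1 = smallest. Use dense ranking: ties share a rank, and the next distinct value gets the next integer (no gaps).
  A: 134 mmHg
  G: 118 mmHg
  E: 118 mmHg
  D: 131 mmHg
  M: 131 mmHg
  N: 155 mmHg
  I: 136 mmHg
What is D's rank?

2

Sorted (ascending): 118, 118, 131, 131, 134, 136, 155
The 2 values of 118 share dense rank 1.
The 2 values of 131 share dense rank 2.
Remaining distinct values take the next consecutive integers.
D has value 131 mmHg → rank 2.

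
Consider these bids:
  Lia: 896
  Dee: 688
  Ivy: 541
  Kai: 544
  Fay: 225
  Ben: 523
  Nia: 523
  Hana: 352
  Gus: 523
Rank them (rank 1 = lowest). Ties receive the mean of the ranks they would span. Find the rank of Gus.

Sorted (ascending): 225, 352, 523, 523, 523, 541, 544, 688, 896
The 3 values of 523 occupy positions 3–5 → average rank 4.
Gus has value 523 → rank 4.

4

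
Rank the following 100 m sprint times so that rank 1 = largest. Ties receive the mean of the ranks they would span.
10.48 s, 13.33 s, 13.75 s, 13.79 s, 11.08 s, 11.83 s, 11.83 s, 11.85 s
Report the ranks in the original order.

8, 3, 2, 1, 7, 5.5, 5.5, 4

Sorted (descending): 13.79, 13.75, 13.33, 11.85, 11.83, 11.83, 11.08, 10.48
The 2 values of 11.83 occupy positions 5–6 → average rank (5+6)/2 = 5.5.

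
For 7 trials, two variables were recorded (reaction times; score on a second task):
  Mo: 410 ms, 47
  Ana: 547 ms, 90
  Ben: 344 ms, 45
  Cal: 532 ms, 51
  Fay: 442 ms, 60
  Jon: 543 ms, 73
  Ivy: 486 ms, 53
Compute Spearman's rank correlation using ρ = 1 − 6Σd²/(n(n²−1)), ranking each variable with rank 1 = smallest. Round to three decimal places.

0.857

Ranks of variable 1: 2, 7, 1, 5, 3, 6, 4
Ranks of variable 2: 2, 7, 1, 3, 5, 6, 4
d = r₁ − r₂: 0, 0, 0, 2, -2, 0, 0
d²: 0, 0, 0, 4, 4, 0, 0; Σd² = 8
ρ = 1 − 6·8/(7·48) = 1 − 48/336 = 0.857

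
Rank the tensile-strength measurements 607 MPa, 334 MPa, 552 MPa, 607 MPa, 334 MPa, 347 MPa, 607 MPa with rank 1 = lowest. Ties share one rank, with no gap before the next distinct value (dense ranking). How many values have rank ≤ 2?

3

Sorted (ascending): 334, 334, 347, 552, 607, 607, 607
The 2 values of 334 share dense rank 1.
The 3 values of 607 share dense rank 4.
Remaining distinct values take the next consecutive integers.
Ranks ≤ 2: {1, 1, 2} → 3 values.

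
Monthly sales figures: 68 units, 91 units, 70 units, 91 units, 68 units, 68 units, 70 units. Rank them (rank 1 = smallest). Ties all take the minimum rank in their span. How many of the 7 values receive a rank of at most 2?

3

Sorted (ascending): 68, 68, 68, 70, 70, 91, 91
The 3 values of 68 occupy positions 1–3 → each gets rank 1.
The 2 values of 70 occupy positions 4–5 → each gets rank 4.
The 2 values of 91 occupy positions 6–7 → each gets rank 6.
Ranks ≤ 2: {1, 1, 1} → 3 values.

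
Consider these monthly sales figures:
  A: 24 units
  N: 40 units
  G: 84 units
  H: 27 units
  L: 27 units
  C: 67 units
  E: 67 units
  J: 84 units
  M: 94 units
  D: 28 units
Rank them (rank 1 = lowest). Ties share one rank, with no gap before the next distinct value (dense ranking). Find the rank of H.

2

Sorted (ascending): 24, 27, 27, 28, 40, 67, 67, 84, 84, 94
The 2 values of 27 share dense rank 2.
The 2 values of 67 share dense rank 5.
The 2 values of 84 share dense rank 6.
Remaining distinct values take the next consecutive integers.
H has value 27 units → rank 2.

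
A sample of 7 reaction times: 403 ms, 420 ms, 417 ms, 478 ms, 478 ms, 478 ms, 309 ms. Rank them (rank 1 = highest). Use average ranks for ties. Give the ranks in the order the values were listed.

6, 4, 5, 2, 2, 2, 7

Sorted (descending): 478, 478, 478, 420, 417, 403, 309
The 3 values of 478 occupy positions 1–3 → average rank 2.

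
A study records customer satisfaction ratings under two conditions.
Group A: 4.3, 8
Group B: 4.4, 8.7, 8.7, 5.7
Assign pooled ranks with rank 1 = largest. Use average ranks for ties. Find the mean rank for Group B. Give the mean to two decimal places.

3.00

Sorted (descending): 8.7, 8.7, 8, 5.7, 4.4, 4.3
The 2 values of 8.7 occupy positions 1–2 → average rank (1+2)/2 = 1.5.
Group B values → pooled ranks: 4.4→5, 8.7→1.5, 8.7→1.5, 5.7→4
Mean rank = (5 + 1.5 + 1.5 + 4) / 4 = 3.00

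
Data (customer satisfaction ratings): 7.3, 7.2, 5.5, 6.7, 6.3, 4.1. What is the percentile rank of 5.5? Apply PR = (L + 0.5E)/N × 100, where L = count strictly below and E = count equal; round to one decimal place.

N = 6.
Strictly below 5.5: 1. Equal to 5.5: 1.
PR = (1 + 0.5·1)/6 × 100 = 25.0

25.0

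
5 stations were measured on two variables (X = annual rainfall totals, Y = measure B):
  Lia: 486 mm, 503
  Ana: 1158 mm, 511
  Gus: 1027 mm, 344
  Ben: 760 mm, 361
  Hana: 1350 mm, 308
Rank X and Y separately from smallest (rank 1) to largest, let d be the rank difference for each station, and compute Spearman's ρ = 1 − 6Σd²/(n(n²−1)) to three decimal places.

Ranks of variable 1: 1, 4, 3, 2, 5
Ranks of variable 2: 4, 5, 2, 3, 1
d = r₁ − r₂: -3, -1, 1, -1, 4
d²: 9, 1, 1, 1, 16; Σd² = 28
ρ = 1 − 6·28/(5·24) = 1 − 168/120 = -0.400

-0.400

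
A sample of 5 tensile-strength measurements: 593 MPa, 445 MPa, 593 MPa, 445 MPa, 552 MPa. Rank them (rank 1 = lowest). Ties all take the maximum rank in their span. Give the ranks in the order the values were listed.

5, 2, 5, 2, 3

Sorted (ascending): 445, 445, 552, 593, 593
The 2 values of 445 occupy positions 1–2 → each gets rank 2.
The 2 values of 593 occupy positions 4–5 → each gets rank 5.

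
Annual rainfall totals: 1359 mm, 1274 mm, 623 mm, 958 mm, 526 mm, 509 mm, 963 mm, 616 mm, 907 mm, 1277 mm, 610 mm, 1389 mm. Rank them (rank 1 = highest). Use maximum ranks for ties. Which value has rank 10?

Sorted (descending): 1389, 1359, 1277, 1274, 963, 958, 907, 623, 616, 610, 526, 509
No ties — each value takes its position as its rank.
Rank 10 → value 610.

610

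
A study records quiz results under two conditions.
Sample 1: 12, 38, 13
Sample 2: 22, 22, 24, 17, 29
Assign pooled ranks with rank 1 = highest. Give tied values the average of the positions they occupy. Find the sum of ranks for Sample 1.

16

Sorted (descending): 38, 29, 24, 22, 22, 17, 13, 12
The 2 values of 22 occupy positions 4–5 → average rank (4+5)/2 = 4.5.
Sample 1 values → pooled ranks: 12→8, 38→1, 13→7
Rank sum = 8 + 1 + 7 = 16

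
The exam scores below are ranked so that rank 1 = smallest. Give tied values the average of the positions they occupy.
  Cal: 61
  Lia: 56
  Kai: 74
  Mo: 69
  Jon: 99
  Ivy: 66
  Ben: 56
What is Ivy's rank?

Sorted (ascending): 56, 56, 61, 66, 69, 74, 99
The 2 values of 56 occupy positions 1–2 → average rank (1+2)/2 = 1.5.
Ivy has value 66 → rank 4.

4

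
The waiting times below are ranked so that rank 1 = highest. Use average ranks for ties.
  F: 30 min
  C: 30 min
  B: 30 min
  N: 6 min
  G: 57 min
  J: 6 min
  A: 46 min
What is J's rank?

6.5

Sorted (descending): 57, 46, 30, 30, 30, 6, 6
The 3 values of 30 occupy positions 3–5 → average rank 4.
The 2 values of 6 occupy positions 6–7 → average rank (6+7)/2 = 6.5.
J has value 6 min → rank 6.5.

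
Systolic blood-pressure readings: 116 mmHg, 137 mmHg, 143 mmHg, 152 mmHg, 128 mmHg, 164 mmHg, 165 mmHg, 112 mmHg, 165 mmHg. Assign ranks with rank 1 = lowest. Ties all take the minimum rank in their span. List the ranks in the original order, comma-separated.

2, 4, 5, 6, 3, 7, 8, 1, 8

Sorted (ascending): 112, 116, 128, 137, 143, 152, 164, 165, 165
The 2 values of 165 occupy positions 8–9 → each gets rank 8.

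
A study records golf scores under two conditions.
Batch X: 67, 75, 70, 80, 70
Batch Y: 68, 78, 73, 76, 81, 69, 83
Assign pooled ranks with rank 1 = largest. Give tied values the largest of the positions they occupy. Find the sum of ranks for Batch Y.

40

Sorted (descending): 83, 81, 80, 78, 76, 75, 73, 70, 70, 69, 68, 67
The 2 values of 70 occupy positions 8–9 → each gets rank 9.
Batch Y values → pooled ranks: 68→11, 78→4, 73→7, 76→5, 81→2, 69→10, 83→1
Rank sum = 11 + 4 + 7 + 5 + 2 + 10 + 1 = 40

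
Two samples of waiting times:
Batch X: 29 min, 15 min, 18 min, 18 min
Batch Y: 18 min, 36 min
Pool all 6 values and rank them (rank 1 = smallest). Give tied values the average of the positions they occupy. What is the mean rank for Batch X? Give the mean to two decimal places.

3.00

Sorted (ascending): 15, 18, 18, 18, 29, 36
The 3 values of 18 occupy positions 2–4 → average rank 3.
Batch X values → pooled ranks: 29→5, 15→1, 18→3, 18→3
Mean rank = (5 + 1 + 3 + 3) / 4 = 3.00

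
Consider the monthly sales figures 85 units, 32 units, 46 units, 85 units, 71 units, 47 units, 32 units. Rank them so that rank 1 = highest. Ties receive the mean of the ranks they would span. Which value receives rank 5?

46

Sorted (descending): 85, 85, 71, 47, 46, 32, 32
The 2 values of 85 occupy positions 1–2 → average rank (1+2)/2 = 1.5.
The 2 values of 32 occupy positions 6–7 → average rank (6+7)/2 = 6.5.
Rank 5 → value 46.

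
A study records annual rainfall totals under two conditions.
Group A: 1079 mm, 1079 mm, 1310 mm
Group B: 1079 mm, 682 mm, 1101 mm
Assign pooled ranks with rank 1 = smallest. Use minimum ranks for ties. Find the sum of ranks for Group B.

Sorted (ascending): 682, 1079, 1079, 1079, 1101, 1310
The 3 values of 1079 occupy positions 2–4 → each gets rank 2.
Group B values → pooled ranks: 1079→2, 682→1, 1101→5
Rank sum = 2 + 1 + 5 = 8

8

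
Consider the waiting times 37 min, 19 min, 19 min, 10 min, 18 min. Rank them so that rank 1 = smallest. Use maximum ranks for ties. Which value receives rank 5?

Sorted (ascending): 10, 18, 19, 19, 37
The 2 values of 19 occupy positions 3–4 → each gets rank 4.
Rank 5 → value 37.

37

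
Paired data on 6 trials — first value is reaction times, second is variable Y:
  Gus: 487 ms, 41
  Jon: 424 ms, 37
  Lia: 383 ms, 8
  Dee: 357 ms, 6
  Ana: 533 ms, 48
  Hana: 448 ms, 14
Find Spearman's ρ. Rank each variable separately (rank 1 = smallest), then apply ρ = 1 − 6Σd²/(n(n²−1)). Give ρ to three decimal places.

0.943

Ranks of variable 1: 5, 3, 2, 1, 6, 4
Ranks of variable 2: 5, 4, 2, 1, 6, 3
d = r₁ − r₂: 0, -1, 0, 0, 0, 1
d²: 0, 1, 0, 0, 0, 1; Σd² = 2
ρ = 1 − 6·2/(6·35) = 1 − 12/210 = 0.943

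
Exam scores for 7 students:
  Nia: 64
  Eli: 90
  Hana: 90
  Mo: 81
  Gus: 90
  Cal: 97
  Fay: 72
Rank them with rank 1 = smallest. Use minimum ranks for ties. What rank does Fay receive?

2

Sorted (ascending): 64, 72, 81, 90, 90, 90, 97
The 3 values of 90 occupy positions 4–6 → each gets rank 4.
Fay has value 72 → rank 2.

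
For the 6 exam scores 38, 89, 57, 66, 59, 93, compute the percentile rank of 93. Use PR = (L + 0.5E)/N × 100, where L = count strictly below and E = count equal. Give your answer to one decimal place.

91.7

N = 6.
Strictly below 93: 5. Equal to 93: 1.
PR = (5 + 0.5·1)/6 × 100 = 91.7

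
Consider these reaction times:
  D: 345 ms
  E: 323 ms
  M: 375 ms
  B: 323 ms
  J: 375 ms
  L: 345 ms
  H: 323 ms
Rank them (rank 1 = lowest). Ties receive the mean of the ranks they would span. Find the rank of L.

Sorted (ascending): 323, 323, 323, 345, 345, 375, 375
The 3 values of 323 occupy positions 1–3 → average rank 2.
The 2 values of 345 occupy positions 4–5 → average rank (4+5)/2 = 4.5.
The 2 values of 375 occupy positions 6–7 → average rank (6+7)/2 = 6.5.
L has value 345 ms → rank 4.5.

4.5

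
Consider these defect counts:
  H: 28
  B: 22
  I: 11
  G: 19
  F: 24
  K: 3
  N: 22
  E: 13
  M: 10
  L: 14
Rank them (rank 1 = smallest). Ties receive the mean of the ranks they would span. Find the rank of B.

7.5

Sorted (ascending): 3, 10, 11, 13, 14, 19, 22, 22, 24, 28
The 2 values of 22 occupy positions 7–8 → average rank (7+8)/2 = 7.5.
B has value 22 → rank 7.5.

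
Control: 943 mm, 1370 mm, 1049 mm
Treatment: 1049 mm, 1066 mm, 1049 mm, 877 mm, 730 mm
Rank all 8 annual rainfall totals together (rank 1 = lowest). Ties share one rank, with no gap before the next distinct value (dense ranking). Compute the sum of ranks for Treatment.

16

Sorted (ascending): 730, 877, 943, 1049, 1049, 1049, 1066, 1370
The 3 values of 1049 share dense rank 4.
Remaining distinct values take the next consecutive integers.
Treatment values → pooled ranks: 1049→4, 1066→5, 1049→4, 877→2, 730→1
Rank sum = 4 + 5 + 4 + 2 + 1 = 16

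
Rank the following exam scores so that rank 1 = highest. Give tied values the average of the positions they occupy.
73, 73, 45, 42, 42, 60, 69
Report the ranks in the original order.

Sorted (descending): 73, 73, 69, 60, 45, 42, 42
The 2 values of 73 occupy positions 1–2 → average rank (1+2)/2 = 1.5.
The 2 values of 42 occupy positions 6–7 → average rank (6+7)/2 = 6.5.

1.5, 1.5, 5, 6.5, 6.5, 4, 3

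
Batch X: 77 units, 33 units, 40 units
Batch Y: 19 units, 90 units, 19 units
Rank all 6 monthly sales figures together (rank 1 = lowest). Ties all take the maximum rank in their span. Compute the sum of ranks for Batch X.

Sorted (ascending): 19, 19, 33, 40, 77, 90
The 2 values of 19 occupy positions 1–2 → each gets rank 2.
Batch X values → pooled ranks: 77→5, 33→3, 40→4
Rank sum = 5 + 3 + 4 = 12

12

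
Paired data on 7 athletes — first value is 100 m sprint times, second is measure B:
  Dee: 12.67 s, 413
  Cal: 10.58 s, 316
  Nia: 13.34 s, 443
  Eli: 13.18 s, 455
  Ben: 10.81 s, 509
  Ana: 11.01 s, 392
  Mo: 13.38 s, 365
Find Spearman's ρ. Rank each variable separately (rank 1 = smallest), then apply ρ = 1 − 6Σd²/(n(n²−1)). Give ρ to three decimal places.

Ranks of variable 1: 4, 1, 6, 5, 2, 3, 7
Ranks of variable 2: 4, 1, 5, 6, 7, 3, 2
d = r₁ − r₂: 0, 0, 1, -1, -5, 0, 5
d²: 0, 0, 1, 1, 25, 0, 25; Σd² = 52
ρ = 1 − 6·52/(7·48) = 1 − 312/336 = 0.071

0.071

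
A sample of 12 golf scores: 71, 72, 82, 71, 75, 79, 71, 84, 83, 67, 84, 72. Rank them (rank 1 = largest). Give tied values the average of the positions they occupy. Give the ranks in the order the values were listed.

Sorted (descending): 84, 84, 83, 82, 79, 75, 72, 72, 71, 71, 71, 67
The 2 values of 84 occupy positions 1–2 → average rank (1+2)/2 = 1.5.
The 2 values of 72 occupy positions 7–8 → average rank (7+8)/2 = 7.5.
The 3 values of 71 occupy positions 9–11 → average rank 10.

10, 7.5, 4, 10, 6, 5, 10, 1.5, 3, 12, 1.5, 7.5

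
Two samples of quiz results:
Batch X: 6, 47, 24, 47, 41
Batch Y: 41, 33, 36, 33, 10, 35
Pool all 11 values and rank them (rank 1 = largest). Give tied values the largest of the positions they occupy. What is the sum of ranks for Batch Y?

41

Sorted (descending): 47, 47, 41, 41, 36, 35, 33, 33, 24, 10, 6
The 2 values of 47 occupy positions 1–2 → each gets rank 2.
The 2 values of 41 occupy positions 3–4 → each gets rank 4.
The 2 values of 33 occupy positions 7–8 → each gets rank 8.
Batch Y values → pooled ranks: 41→4, 33→8, 36→5, 33→8, 10→10, 35→6
Rank sum = 4 + 8 + 5 + 8 + 10 + 6 = 41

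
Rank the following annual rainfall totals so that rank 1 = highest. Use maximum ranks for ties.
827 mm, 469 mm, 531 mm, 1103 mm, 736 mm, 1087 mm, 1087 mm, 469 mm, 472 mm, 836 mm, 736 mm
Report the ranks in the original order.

5, 11, 8, 1, 7, 3, 3, 11, 9, 4, 7

Sorted (descending): 1103, 1087, 1087, 836, 827, 736, 736, 531, 472, 469, 469
The 2 values of 1087 occupy positions 2–3 → each gets rank 3.
The 2 values of 736 occupy positions 6–7 → each gets rank 7.
The 2 values of 469 occupy positions 10–11 → each gets rank 11.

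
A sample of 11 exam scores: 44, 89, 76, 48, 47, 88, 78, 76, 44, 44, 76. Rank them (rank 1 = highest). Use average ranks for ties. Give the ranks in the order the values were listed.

Sorted (descending): 89, 88, 78, 76, 76, 76, 48, 47, 44, 44, 44
The 3 values of 76 occupy positions 4–6 → average rank 5.
The 3 values of 44 occupy positions 9–11 → average rank 10.

10, 1, 5, 7, 8, 2, 3, 5, 10, 10, 5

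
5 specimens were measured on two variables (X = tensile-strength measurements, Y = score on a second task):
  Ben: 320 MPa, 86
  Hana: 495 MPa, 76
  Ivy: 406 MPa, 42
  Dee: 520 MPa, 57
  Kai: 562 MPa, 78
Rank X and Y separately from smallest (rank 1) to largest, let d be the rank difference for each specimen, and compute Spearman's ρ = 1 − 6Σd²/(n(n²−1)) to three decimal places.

Ranks of variable 1: 1, 3, 2, 4, 5
Ranks of variable 2: 5, 3, 1, 2, 4
d = r₁ − r₂: -4, 0, 1, 2, 1
d²: 16, 0, 1, 4, 1; Σd² = 22
ρ = 1 − 6·22/(5·24) = 1 − 132/120 = -0.100

-0.100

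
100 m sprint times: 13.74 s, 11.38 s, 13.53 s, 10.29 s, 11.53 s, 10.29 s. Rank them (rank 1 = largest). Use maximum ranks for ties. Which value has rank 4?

Sorted (descending): 13.74, 13.53, 11.53, 11.38, 10.29, 10.29
The 2 values of 10.29 occupy positions 5–6 → each gets rank 6.
Rank 4 → value 11.38.

11.38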